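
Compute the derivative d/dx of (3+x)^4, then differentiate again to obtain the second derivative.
12(3+x)^2

Reasoning: First derivative: 4(3+x)^{3}. Second derivative: 4·3·(3+x)^{2} = 12(3+x)^{2}.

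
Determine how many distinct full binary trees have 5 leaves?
14

Using the Catalan number formula: C_n = C(2n, n) / (n+1)
C_4 = C(8, 4) / (4+1)
     = 70 / 5
     = 14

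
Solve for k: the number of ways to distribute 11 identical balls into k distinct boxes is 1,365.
Stars and bars: the count is C(11+k−1, k−1), increasing in k. k=3: C(13,2) = 78, k=4: C(14,3) = 364, k=5: C(15,4) = 1,365 ✓. So k = 5.

Answer: 5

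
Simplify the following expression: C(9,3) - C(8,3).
28

C(9,3) - C(8,3) = C(8,2) = 28.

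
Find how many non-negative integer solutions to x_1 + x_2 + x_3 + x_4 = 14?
680

Reasoning: C(14+4-1, 4-1) = 680.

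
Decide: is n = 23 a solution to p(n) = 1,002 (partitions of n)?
No

Solution: Pentagonal recurrence p(n) = p(n−1) + p(n−2) − p(n−5) − p(n−7) + …: p(23) = p(22) + p(21) − p(18) − p(16) + p(11) + p(8) − p(1) = 1,002 + 792 − 385 − 231 + 56 + 22 − 1 = 1,255, which does not equal 1,002.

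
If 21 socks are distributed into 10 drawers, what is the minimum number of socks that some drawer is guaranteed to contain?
3

Solution: Pigeonhole: ⌈21/10⌉ = 3.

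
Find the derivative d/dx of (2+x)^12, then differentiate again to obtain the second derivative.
132(2+x)^10

Working:
First derivative: 12(2+x)^{11}. Second derivative: 12·11·(2+x)^{10} = 132(2+x)^{10}.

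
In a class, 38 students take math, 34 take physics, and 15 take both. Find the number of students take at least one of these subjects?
57

|A∪B| = |A|+|B|-|A∩B| = 38+34-15 = 57.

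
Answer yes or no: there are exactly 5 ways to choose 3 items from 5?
No

Explanation: C(5,3) = 10 ≠ 5.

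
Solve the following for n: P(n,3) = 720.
10

P(n,3) = n(n−1)(n−2) is increasing in n; n(n−1)(n−2) ≈ (n−1)^3 = 720 gives n ≈ 10.0. Check: P(8,3) = 336, P(9,3) = 504, P(10,3) = 720 ✓. So n = 10.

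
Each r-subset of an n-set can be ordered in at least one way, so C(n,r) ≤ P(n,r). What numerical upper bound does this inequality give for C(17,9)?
8,821,612,800

Working:
P(17,9) = 17·16·15·14·13·12·11·10·9 = 8,821,612,800, so C(17,9) ≤ 8,821,612,800. (The bound is loose by a factor of 9! = 362,880: C(17,9) = 8,821,612,800/362,880 = 24,310.)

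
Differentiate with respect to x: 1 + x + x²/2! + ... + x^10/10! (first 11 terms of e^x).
1 + x + x²/2! + ... + x^9/9!

Working:
Differentiating term by term gives the first 10 terms of e^x.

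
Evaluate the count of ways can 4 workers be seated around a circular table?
6
Circular arrangements: (4-1)! = 6.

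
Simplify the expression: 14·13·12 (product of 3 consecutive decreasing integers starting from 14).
This is P(14,3) = 14!/(11)! = 2,184.
Final answer: 2,184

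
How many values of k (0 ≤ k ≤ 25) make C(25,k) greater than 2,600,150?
6

Solution: Row 25 is unimodal and symmetric about k=25/2. C(25,9)=2,042,975 ≤ 2,600,150; C(25,10)=3,268,760 > 2,600,150; by symmetry C(25,k) > 2,600,150 for k = 10..15. That's 15 - 10 + 1 = 6 values.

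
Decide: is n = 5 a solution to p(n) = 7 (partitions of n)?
Yes

Reasoning: Pentagonal recurrence p(n) = p(n−1) + p(n−2) − p(n−5) − p(n−7) + …: p(5) = p(4) + p(3) − p(0) = 5 + 3 − 1 = 7, which equals 7.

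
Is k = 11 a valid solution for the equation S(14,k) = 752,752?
No

Explanation: S(14,11) = 11·S(13,11) + S(13,10) = 11·2,431 + 39,325 = 66,066, which does not equal 752,752.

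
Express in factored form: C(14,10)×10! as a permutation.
P(14,10)
C(14,10)×10! = [14!/(10!(4)!)]×10! = 14!/(4)! = P(14,10) = 3,632,428,800.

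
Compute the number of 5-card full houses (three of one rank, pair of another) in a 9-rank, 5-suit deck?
Triple rank: 9. Triple suits: C(5,3)=10. Pair rank: 8. Pair suits: C(5,2)=10. Total: 7,200.
Final answer: 7,200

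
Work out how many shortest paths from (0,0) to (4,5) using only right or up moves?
126

Explanation: Choose 4 rights from 9 moves: C(9,4) = 126.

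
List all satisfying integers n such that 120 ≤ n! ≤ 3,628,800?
5, 6, 7, 8, 9, 10

Solution: n! is strictly increasing; 5! = 120 and 10! = 3,628,800, so valid n = 5, 6, 7, 8, 9, 10.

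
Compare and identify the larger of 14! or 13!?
14!

Reasoning: 14!=87,178,291,200, 13!=6,227,020,800. 14! > 13!.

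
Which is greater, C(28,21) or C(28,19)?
C(28,19)

C(28,21)=1,184,040, C(28,19)=6,906,900.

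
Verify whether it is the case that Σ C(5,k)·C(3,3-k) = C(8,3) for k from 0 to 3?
Vandermonde's identity gives C(8,3) = 56; RHS C(8,3) = 56.
Final answer: True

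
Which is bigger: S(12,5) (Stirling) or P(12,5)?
S(12,5)
S(12,5) = 5·S(11,5) + S(11,4) = 5·246,730 + 145,750 = 1,379,400; P(12,5) = 95,040.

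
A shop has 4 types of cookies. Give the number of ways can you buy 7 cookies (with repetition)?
120

Explanation: Stars and bars: C(7+4-1, 7) = C(10, 7) = 120.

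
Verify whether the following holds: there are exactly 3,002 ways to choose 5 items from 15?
False

Working:
C(15,5) = 3,003 ≠ 3002.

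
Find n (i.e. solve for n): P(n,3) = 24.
4

Working:
P(n,3) = n(n−1)(n−2) is increasing in n; n(n−1)(n−2) ≈ (n−1)^3 = 24 gives n ≈ 3.9. Check: P(3,3) = 6, P(4,3) = 24 ✓. So n = 4.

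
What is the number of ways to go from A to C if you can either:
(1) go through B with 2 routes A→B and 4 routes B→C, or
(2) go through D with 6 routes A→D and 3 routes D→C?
26

Route via B: 2×4=8. Route via D: 6×3=18. Total: 26.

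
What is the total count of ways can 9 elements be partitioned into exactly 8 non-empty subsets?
This equals S(9,8), the Stirling number of the 2nd kind.
Using the Stirling recurrence: S(n,k) = k·S(n-1,k) + S(n-1,k-1)
S(9,8) = 8·S(8,8) + S(8,7)
         = 8·1 + 28
         = 8 + 28
         = 36

Answer: 36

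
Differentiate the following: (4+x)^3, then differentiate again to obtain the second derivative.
6(4+x)^1

Working:
First derivative: 3(4+x)^{2}. Second derivative: 3·2·(4+x)^{1} = 6(4+x)^{1}.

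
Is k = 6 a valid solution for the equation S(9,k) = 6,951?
S(9,6) = 6·S(8,6) + S(8,5) = 6·266 + 1,050 = 2,646, which does not equal 6,951.

Answer: No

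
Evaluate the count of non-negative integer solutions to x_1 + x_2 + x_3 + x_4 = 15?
816

Solution: C(15+4-1, 4-1) = 816.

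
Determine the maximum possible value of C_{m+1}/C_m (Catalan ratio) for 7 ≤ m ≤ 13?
C_{m+1}/C_m = 2(2m+1)/(m+2), which increases with m. Maximum at m = 13: 2·27/15 = 18/5.
Final answer: 18/5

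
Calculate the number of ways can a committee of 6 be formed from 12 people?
924
C(12,6) = 12! / (6! × (12-6)!)
         = 12! / (6! × 6!)
         = 924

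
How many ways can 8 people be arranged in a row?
40,320

Solution: Arrangements of 8 distinct objects: 8! = 40,320.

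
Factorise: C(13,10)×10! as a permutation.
P(13,10)

Explanation: C(13,10)×10! = [13!/(10!(3)!)]×10! = 13!/(3)! = P(13,10) = 1,037,836,800.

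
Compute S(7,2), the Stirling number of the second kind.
63

Using the Stirling recurrence: S(n,k) = k·S(n-1,k) + S(n-1,k-1)
S(7,2) = 2·S(6,2) + S(6,1)
         = 2·31 + 1
         = 62 + 1
         = 63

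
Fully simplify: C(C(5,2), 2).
45

Solution: C(5,2) = 10, then C(10, 2) = 45.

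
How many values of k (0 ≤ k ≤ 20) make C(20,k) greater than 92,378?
5
Row 20 is unimodal and symmetric about k=20/2. C(20,7)=77,520 ≤ 92,378; C(20,8)=125,970 > 92,378; by symmetry C(20,k) > 92,378 for k = 8..12. That's 12 - 8 + 1 = 5 values.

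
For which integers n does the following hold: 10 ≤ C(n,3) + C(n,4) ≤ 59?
C(4,3)+C(4,4)=5; C(5,3)+C(5,4)=15; C(6,3)+C(6,4)=35; C(7,3)+C(7,4)=70. So valid n = 5, 6.

Answer: 5, 6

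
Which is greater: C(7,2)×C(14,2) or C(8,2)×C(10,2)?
C(7,2)×C(14,2)

C(7,2)×C(14,2)=1,911, C(8,2)×C(10,2)=1,260.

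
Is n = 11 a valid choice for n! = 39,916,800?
11! = 11·10! = 11·3,628,800 = 39,916,800, which equals 39,916,800.

Answer: Yes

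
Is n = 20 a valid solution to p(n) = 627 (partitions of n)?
Yes

Explanation: Pentagonal recurrence p(n) = p(n−1) + p(n−2) − p(n−5) − p(n−7) + …: p(20) = p(19) + p(18) − p(15) − p(13) + p(8) + p(5) = 490 + 385 − 176 − 101 + 22 + 7 = 627, which equals 627.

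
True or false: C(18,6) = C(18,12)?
True
C(18,6) = C(18,18-6) by the symmetry property; both equal 18,564.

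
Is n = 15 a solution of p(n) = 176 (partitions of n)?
Yes

Solution: Pentagonal recurrence p(n) = p(n−1) + p(n−2) − p(n−5) − p(n−7) + …: p(15) = p(14) + p(13) − p(10) − p(8) + p(3) + p(0) = 135 + 101 − 42 − 22 + 3 + 1 = 176, which equals 176.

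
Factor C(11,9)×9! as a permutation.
P(11,9)

Explanation: C(11,9)×9! = [11!/(9!(2)!)]×9! = 11!/(2)! = P(11,9) = 19,958,400.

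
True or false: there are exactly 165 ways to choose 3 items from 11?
True

Reasoning: C(11,3) = 165.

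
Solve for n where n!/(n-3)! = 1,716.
13

Reasoning: n!/(n-3)! = n×(n-1)×(n-2), a product of 3 consecutive integers ≈ (n−1)^3. 1,716^(1/3) + 1 ≈ 13.0; check n = 13: 13×12×11 = 1,716 ✓. So n = 13.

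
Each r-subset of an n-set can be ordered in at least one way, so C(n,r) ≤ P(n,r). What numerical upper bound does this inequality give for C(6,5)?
720
P(6,5) = 6·5·4·3·2 = 720, so C(6,5) ≤ 720. (The bound is loose by a factor of 5! = 120: C(6,5) = 720/120 = 6.)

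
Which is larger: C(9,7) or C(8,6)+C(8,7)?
Equal

Working:
By Pascal's identity: C(9,7) = C(8,6)+C(8,7) = 36. Equal.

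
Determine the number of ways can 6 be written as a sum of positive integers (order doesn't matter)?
11

Working:
Pentagonal recurrence p(n) = p(n−1) + p(n−2) − p(n−5) − p(n−7) + …: p(6) = p(5) + p(4) − p(1) = 7 + 5 − 1 = 11.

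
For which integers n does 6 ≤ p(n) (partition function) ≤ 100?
5, 6, 7, 8, 9, 10, 11, 12
Tabulating p(n) via p(n) = p(n−1) + p(n−2) − p(n−5) − p(n−7) + …: p(4)=5; p(5)=7; p(6)=11; p(7)=15; p(8)=22; p(9)=30; p(10)=42; p(11)=56; p(12)=77; p(13)=101. So valid n = 5, 6, 7, 8, 9, 10, 11, 12.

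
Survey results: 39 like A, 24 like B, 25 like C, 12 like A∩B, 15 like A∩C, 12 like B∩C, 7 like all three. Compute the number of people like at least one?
|A∪B∪C| = 39+24+25-12-15-12+7 = 56.
Final answer: 56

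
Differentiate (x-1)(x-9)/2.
(2x - 10)/2

Explanation: d/dx[(x-1)(x-9)] = (x-9) + (x-1) = 2x - 10. Dividing by 2 gives (2x - 10)/2.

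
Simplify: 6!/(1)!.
720

Reasoning: This equals 6×5×...×2 = 720.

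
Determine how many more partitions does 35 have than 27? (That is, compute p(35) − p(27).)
Pentagonal recurrence p(n) = p(n−1) + p(n−2) − p(n−5) − p(n−7) + …: p(35) = p(34) + p(33) − p(30) − p(28) + p(23) + p(20) − p(13) − p(9) + p(0) = 12,310 + 10,143 − 5,604 − 3,718 + 1,255 + 627 − 101 − 30 + 1 = 14,883.
p(27) = p(26) + p(25) − p(22) − p(20) + p(15) + p(12) − p(5) − p(1) = 2,436 + 1,958 − 1,002 − 627 + 176 + 77 − 7 − 1 = 3,010.
Difference = 14,883 − 3,010 = 11,873.
Final answer: 11,873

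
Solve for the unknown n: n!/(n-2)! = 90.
10

n!/(n-2)! = n×(n-1), a product of 2 consecutive integers ≈ (n−0.5)^2. 90^(1/2) + 0.5 ≈ 10.0; check n = 10: 10×9 = 90 ✓. So n = 10.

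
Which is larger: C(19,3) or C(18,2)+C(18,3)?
By Pascal's identity: C(19,3) = C(18,2)+C(18,3) = 969. Equal.
Final answer: Equal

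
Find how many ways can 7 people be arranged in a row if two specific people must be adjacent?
1,440
Treat pair as unit: (7-1)! arrangements × 2 internal orders = 1,440.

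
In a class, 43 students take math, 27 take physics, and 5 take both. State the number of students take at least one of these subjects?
65

|A∪B| = |A|+|B|-|A∩B| = 43+27-5 = 65.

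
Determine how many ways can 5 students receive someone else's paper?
44

Working:
Using D(n) = (n-1)[D(n-1) + D(n-2)]:
D(5) = (5-1) × [D(4) + D(3)]
      = 4 × [9 + 2]
      = 4 × 11
      = 44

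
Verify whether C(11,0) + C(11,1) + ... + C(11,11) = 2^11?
True

Solution: Binomial theorem with x = y = 1: Σ C(11,i) = (1+1)^11 = 2^11 = 2,048. The statement holds.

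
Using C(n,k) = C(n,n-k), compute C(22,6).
74,613

Working:
C(22,6) = C(22,16) = 74,613.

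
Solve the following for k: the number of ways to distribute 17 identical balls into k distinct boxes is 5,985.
Stars and bars: the count is C(17+k−1, k−1), increasing in k. k=3: C(19,2) = 171, k=4: C(20,3) = 1,140, k=5: C(21,4) = 5,985 ✓. So k = 5.

Answer: 5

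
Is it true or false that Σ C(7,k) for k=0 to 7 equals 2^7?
True

Explanation: Binomial theorem: Σ C(7,k) = (1+1)^7 = 2^7 = 128; RHS 2^7 = 128.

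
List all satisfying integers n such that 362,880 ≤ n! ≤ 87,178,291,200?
9, 10, 11, 12, 13, 14
n! is strictly increasing; 9! = 362,880 and 14! = 87,178,291,200, so valid n = 9, 10, 11, 12, 13, 14.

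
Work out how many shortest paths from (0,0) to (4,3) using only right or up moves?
35

Solution: Choose 4 rights from 7 moves: C(7,4) = 35.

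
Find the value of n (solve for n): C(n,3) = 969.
19

Explanation: C(n,3) = n(n−1)(n−2)/3! is increasing in n, and n(n−1)(n−2) = 3!·969 = 5,814 ≈ (n−1)^3 gives n ≈ 19.0. Check: C(17,3) = 680, C(18,3) = 816, C(19,3) = 969 ✓. So n = 19.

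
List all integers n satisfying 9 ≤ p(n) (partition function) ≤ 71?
6, 7, 8, 9, 10, 11

Explanation: Tabulating p(n) via p(n) = p(n−1) + p(n−2) − p(n−5) − p(n−7) + …: p(5)=7; p(6)=11; p(7)=15; p(8)=22; p(9)=30; p(10)=42; p(11)=56; p(12)=77. So valid n = 6, 7, 8, 9, 10, 11.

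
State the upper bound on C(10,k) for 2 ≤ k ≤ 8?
252

Working:
C(10,k) is maximised at the centre of the row: C(10,5) = 252.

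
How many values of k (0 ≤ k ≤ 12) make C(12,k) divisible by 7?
1

Explanation: Checking C(12,k) mod 7 for k = 0..12: divisible at k = 6. That's 1 values.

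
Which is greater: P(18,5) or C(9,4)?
P(18,5)
P(18,5)=1,028,160, C(9,4)=126.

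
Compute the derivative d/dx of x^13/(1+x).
(13x^12(1+x) - x^13)/(1+x)²

Explanation: Quotient rule: [13x^{12}(1+x) - x^13]/(1+x)².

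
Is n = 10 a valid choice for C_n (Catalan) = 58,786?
C_10 = C(20,10)/(10+1) = 184,756/11 = 16,796, which does not equal 58,786.
Final answer: No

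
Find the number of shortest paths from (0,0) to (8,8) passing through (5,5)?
5,040

Working:
To (5,5): C(10,5)=252. From there: C(6,3)=20. Total: 5,040.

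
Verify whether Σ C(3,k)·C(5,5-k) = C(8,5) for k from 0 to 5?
True
Vandermonde's identity gives C(8,5) = 56; RHS C(8,5) = 56.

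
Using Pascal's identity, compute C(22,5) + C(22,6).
100,947

C(22,5) + C(22,6) = C(23,6) = 100,947.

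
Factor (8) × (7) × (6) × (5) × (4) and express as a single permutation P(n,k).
P(8,5) = 8!/(3)!

Reasoning: Product of 5 consecutive descending integers starting at 8: P(8,5) = 8!/3! = 6,720.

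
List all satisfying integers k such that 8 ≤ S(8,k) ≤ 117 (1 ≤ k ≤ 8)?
7

S(8,1)=1; S(8,2)=127; S(8,3)=966; S(8,4)=1,701; S(8,5)=1,050; S(8,6)=266; S(8,7)=28; S(8,8)=1. So valid k = 7.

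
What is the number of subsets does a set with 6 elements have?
64

Each element can be included or excluded: 2^6 = 64.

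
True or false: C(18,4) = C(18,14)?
True

C(18,4) = C(18,18-4) by the symmetry property; both equal 3,060.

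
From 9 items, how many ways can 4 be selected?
126

C(9,4) = 9! / (4! × (9-4)!)
         = 9! / (4! × 5!)
         = 126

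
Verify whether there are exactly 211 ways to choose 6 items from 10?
False

Explanation: C(10,6) = 210 ≠ 211.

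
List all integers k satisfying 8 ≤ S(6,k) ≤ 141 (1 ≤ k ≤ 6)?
2, 3, 4, 5

Solution: S(6,1)=1; S(6,2)=31; S(6,3)=90; S(6,4)=65; S(6,5)=15; S(6,6)=1. So valid k = 2, 3, 4, 5.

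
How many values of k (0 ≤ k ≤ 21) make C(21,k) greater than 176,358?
6
Row 21 is unimodal and symmetric about k=21/2. C(21,7)=116,280 ≤ 176,358; C(21,8)=203,490 > 176,358; by symmetry C(21,k) > 176,358 for k = 8..13. That's 13 - 8 + 1 = 6 values.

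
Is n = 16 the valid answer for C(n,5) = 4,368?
Yes

Working:
C(16,5) = 16·15·14·13·12/5! = 524,160/120 = 4,368, which equals 4,368.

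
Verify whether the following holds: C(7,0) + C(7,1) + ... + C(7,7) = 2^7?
True

Working:
Binomial theorem with x = y = 1: Σ C(7,i) = (1+1)^7 = 2^7 = 128. The statement holds.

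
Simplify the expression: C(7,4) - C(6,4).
C(7,4) - C(6,4) = C(6,3) = 20.

Answer: 20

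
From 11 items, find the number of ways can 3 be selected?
165

Working:
C(11,3) = 11! / (3! × (11-3)!)
         = 11! / (3! × 8!)
         = 165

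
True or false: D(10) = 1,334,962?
False

Working:
Derangements of 10 elements: D(10) = (10-1)·[D(9) + D(8)] = 9·[133,496 + 14,833] = 1,334,961.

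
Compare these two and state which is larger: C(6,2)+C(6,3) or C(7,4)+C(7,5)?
C(7,4)+C(7,5)

Reasoning: First=35, Second=56.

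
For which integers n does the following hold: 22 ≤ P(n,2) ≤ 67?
6, 7, 8

Explanation: P(5,2)=20; P(6,2)=30; P(7,2)=42; P(8,2)=56; P(9,2)=72. So valid n = 6, 7, 8.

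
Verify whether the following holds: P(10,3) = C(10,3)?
False

Solution: P(10,3) = 720 but C(10,3) = 120; they differ by a factor of 3! = 6, so the statement does not hold.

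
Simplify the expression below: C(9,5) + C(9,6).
210

Explanation: By Pascal's identity: C(10,6) = 210.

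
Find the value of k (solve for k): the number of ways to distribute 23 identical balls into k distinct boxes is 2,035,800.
8

Explanation: Stars and bars: the count is C(23+k−1, k−1), increasing in k. k=6: C(28,5) = 98,280, k=7: C(29,6) = 475,020, k=8: C(30,7) = 2,035,800 ✓. So k = 8.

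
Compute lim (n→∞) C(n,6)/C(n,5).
∞
C(n,6)/C(n,5) = (n-5)/6 → ∞ as n → ∞.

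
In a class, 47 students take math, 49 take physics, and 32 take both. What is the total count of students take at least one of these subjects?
64

Solution: |A∪B| = |A|+|B|-|A∩B| = 47+49-32 = 64.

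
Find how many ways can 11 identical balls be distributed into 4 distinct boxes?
364

Reasoning: C(11+4-1, 4-1) = C(14, 3) = 364.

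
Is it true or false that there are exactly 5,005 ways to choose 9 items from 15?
C(15,9) = 5,005.

Answer: True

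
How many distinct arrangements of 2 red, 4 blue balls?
15
Multinomial: 6!/(2! × 4!) = 15.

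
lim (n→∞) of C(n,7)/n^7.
C(n,7) ≈ n^7/7! for large n. Limit = 1/7! = 1/5040.

Answer: 1/5040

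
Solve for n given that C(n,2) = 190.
20
C(n,2) = n(n−1)/2! is increasing in n, and n(n−1) = 2!·190 = 380 ≈ (n−0.5)^2 gives n ≈ 20.0. Check: C(18,2) = 153, C(19,2) = 171, C(20,2) = 190 ✓. So n = 20.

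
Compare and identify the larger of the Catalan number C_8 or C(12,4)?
C_8
C_8 = C(16,8)/(8+1) = 12,870/9 = 1,430; C(12,4) = 495.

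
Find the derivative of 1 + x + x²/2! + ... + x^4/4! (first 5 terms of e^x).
Differentiating term by term gives the first 4 terms of e^x.

Answer: 1 + x + x²/2! + ... + x^3/3!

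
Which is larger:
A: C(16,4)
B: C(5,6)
A

Solution: A=C(16,4)=1,820, B=C(5,6)=0.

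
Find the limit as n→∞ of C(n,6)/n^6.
1/720
C(n,6) ≈ n^6/6! for large n. Limit = 1/6! = 1/720.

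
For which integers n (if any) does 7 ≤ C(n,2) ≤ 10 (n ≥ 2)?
5

Reasoning: C(4,2)=6; C(5,2)=10; C(6,2)=15. So valid n = 5.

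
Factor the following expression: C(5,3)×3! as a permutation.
C(5,3)×3! = [5!/(3!(2)!)]×3! = 5!/(2)! = P(5,3) = 60.

Answer: P(5,3)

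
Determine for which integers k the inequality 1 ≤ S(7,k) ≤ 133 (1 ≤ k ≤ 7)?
S(7,1)=1; S(7,2)=63; S(7,3)=301; S(7,4)=350; S(7,5)=140; S(7,6)=21; S(7,7)=1. So valid k = 1, 2, 6, 7.

Answer: 1, 2, 6, 7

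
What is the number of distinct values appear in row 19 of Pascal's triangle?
10

Reasoning: Row 19 has entries C(19,0)..C(19,19); by symmetry C(19,k)=C(19,19-k), giving 10 distinct values.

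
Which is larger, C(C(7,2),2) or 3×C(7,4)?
C(C(7,2),2)
C(C(7,2),2)=210, 3×C(7,4)=105.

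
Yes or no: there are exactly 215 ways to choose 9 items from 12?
No

Reasoning: C(12,9) = 220 ≠ 215.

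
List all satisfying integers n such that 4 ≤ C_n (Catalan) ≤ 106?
C_2=2; C_3=5; C_4=14; C_5=42; C_6=132. So valid n = 3, 4, 5.
Final answer: 3, 4, 5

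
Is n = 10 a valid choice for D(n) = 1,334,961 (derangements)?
Yes

Explanation: D(10) = (10-1)·[D(9) + D(8)] = 9·[133,496 + 14,833] = 1,334,961, which equals 1,334,961.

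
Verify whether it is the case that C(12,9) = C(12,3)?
True

Symmetry C(n,k) = C(n,n-k): C(12,9) = 220 and C(12,3) = 220. Both sides agree, so the statement holds.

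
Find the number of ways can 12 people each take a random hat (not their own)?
Using D(n) = (n-1)[D(n-1) + D(n-2)]:
D(12) = (12-1) × [D(11) + D(10)]
      = 11 × [14684570 + 1334961]
      = 11 × 16019531
      = 176,214,841
Final answer: 176,214,841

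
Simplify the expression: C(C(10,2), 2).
C(10,2) = 45, then C(45, 2) = 990.
Final answer: 990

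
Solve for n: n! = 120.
5

Reasoning: n! is strictly increasing. 3! = 6, 4! = 24, 5! = 120 ✓. So n = 5.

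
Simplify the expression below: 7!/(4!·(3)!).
This is C(7,4) = 35.
Final answer: 35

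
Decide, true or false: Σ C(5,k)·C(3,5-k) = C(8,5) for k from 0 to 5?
True

Working:
Vandermonde's identity gives C(8,5) = 56; RHS C(8,5) = 56.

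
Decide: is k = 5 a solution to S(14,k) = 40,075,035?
Yes

Reasoning: S(14,5) = 5·S(13,5) + S(13,4) = 5·7,508,501 + 2,532,530 = 40,075,035, which equals 40,075,035.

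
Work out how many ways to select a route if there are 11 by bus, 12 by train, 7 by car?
By the addition principle: 11 + 12 + 7 = 30.
Final answer: 30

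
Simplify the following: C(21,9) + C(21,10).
646,646

By Pascal's identity: C(22,10) = 646,646.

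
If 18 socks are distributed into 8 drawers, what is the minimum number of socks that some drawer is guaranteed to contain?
Pigeonhole: ⌈18/8⌉ = 3.
Final answer: 3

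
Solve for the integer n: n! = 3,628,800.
10

Solution: n! is strictly increasing. 8! = 40,320, 9! = 362,880, 10! = 3,628,800 ✓. So n = 10.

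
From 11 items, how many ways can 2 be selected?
55

Solution: C(11,2) = 11! / (2! × (11-2)!)
         = 11! / (2! × 9!)
         = 55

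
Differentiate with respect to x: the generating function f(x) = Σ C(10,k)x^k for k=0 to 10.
Σ k·C(10,k)x^(k-1) for k=1 to 10
Term-by-term differentiation gives Σ k·C(10,k)x^{k-1} for k=1 to 10.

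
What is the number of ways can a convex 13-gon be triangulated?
58,786

Reasoning: Using the Catalan number formula: C_n = C(2n, n) / (n+1)
C_11 = C(22, 11) / (11+1)
     = 705432 / 12
     = 58,786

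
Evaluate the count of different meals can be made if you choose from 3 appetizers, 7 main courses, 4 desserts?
84

By the multiplication principle: 3 × 7 × 4 = 84.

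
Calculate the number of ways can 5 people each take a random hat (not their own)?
44

Reasoning: Using D(n) = (n-1)[D(n-1) + D(n-2)]:
D(5) = (5-1) × [D(4) + D(3)]
      = 4 × [9 + 2]
      = 4 × 11
      = 44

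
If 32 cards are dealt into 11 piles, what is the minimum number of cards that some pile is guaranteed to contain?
Pigeonhole: ⌈32/11⌉ = 3.
Final answer: 3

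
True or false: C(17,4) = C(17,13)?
True

Solution: C(17,4) = C(17,17-4) by the symmetry property; both equal 2,380.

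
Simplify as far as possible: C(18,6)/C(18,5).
13/6
C(n,k+1)/C(n,k) = (n−k)/(k+1). Here (18−5)/(5+1) = 13/6 = 13/6.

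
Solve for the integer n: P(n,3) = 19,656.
28

P(n,3) = n(n−1)(n−2) is increasing in n; n(n−1)(n−2) ≈ (n−1)^3 = 19,656 gives n ≈ 28.0. Check: P(26,3) = 15,600, P(27,3) = 17,550, P(28,3) = 19,656 ✓. So n = 28.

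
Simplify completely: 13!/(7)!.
1,235,520

Working:
This equals 13×12×...×8 = 1,235,520.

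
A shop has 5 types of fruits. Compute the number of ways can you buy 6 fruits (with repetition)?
210
Stars and bars: C(6+5-1, 6) = C(10, 6) = 210.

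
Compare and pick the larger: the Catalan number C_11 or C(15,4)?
C_11 = C(22,11)/(11+1) = 705,432/12 = 58,786; C(15,4) = 1,365.

Answer: C_11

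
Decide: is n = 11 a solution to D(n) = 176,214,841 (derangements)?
No

Solution: D(11) = (11-1)·[D(10) + D(9)] = 10·[1,334,961 + 133,496] = 14,684,570, which does not equal 176,214,841.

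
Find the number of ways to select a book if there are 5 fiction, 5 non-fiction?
10

Reasoning: By the addition principle: 5 + 5 = 10.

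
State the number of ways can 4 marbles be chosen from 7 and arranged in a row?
840

Working:
P(7,4) = 7!/(7-4)! = 840.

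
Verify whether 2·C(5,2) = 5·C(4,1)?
True

Working:
Absorption identity k·C(n,k) = n·C(n-1,k-1). LHS = 2·10 = 20; RHS = 5·4 = 20.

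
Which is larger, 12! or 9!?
12!
12!=479,001,600, 9!=362,880. 12! > 9!.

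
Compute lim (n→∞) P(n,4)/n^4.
P(n,4) = n(n-1)(n-2)(n-3) ≈ n^4 for large n. Limit = 1.

Answer: 1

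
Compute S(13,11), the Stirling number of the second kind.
Using the Stirling recurrence: S(n,k) = k·S(n-1,k) + S(n-1,k-1)
S(13,11) = 11·S(12,11) + S(12,10)
         = 11·66 + 1705
         = 726 + 1705
         = 2,431

Answer: 2,431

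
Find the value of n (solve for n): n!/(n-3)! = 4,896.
18
n!/(n-3)! = n×(n-1)×(n-2), a product of 3 consecutive integers ≈ (n−1)^3. 4,896^(1/3) + 1 ≈ 18.0; check n = 18: 18×17×16 = 4,896 ✓. So n = 18.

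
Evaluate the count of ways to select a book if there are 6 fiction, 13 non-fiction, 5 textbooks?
24

Working:
By the addition principle: 6 + 13 + 5 = 24.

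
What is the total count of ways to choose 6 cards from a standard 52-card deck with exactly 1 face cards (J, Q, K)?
12 face cards and 40 non-face cards: C(12,1) × C(40,5) = 12 × 658,008 = 7,896,096.

Answer: 7,896,096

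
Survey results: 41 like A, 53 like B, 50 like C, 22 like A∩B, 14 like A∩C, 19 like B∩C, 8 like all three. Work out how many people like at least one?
97

|A∪B∪C| = 41+53+50-22-14-19+8 = 97.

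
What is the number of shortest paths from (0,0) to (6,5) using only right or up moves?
462

Working:
Choose 6 rights from 11 moves: C(11,6) = 462.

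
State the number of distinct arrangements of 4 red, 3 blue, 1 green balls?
280

Solution: Multinomial: 8!/(4! × 3! × 1!) = 280.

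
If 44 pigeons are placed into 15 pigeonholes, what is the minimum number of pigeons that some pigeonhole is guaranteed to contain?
3

Explanation: Pigeonhole: ⌈44/15⌉ = 3.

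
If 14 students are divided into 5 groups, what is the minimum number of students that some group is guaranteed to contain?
3

Explanation: Pigeonhole: ⌈14/5⌉ = 3.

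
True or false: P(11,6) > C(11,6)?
True

P(11,6) = 332,640 and C(11,6) = 462; P(n,r) = r! × C(n,r) so P > C whenever r ≥ 2.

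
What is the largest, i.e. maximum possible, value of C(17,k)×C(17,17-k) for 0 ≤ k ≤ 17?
590,976,100
C(17,k)·C(17,17-k) = C(17,k)², maximised at the centre k = 8: C(17,8)² = 590,976,100.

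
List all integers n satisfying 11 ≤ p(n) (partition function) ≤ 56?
6, 7, 8, 9, 10, 11

Working:
Tabulating p(n) via p(n) = p(n−1) + p(n−2) − p(n−5) − p(n−7) + …: p(5)=7; p(6)=11; p(7)=15; p(8)=22; p(9)=30; p(10)=42; p(11)=56; p(12)=77. So valid n = 6, 7, 8, 9, 10, 11.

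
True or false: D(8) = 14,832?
False
Derangements of 8 elements: D(8) = (8-1)·[D(7) + D(6)] = 7·[1,854 + 265] = 14,833.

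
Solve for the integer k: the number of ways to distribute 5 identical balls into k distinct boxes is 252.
6

Explanation: Stars and bars: the count is C(5+k−1, k−1), increasing in k. k=4: C(8,3) = 56, k=5: C(9,4) = 126, k=6: C(10,5) = 252 ✓. So k = 6.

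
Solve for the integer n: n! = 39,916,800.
n! is strictly increasing. 9! = 362,880, 10! = 3,628,800, 11! = 39,916,800 ✓. So n = 11.

Answer: 11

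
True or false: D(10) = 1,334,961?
True

Derangements of 10 elements: D(10) = (10-1)·[D(9) + D(8)] = 9·[133,496 + 14,833] = 1,334,961.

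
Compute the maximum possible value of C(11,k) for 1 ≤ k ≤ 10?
462

C(11,k) is maximised at the centre of the row: C(11,5) = 462.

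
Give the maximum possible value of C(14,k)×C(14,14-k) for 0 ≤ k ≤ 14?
11,778,624

Reasoning: C(14,k)·C(14,14-k) = C(14,k)², maximised at the centre k = 7: C(14,7)² = 11,778,624.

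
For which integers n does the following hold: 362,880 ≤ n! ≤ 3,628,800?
9, 10

Explanation: n! is strictly increasing; 9! = 362,880 and 10! = 3,628,800, so valid n = 9, 10.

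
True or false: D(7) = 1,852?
Derangements of 7 elements: D(7) = (7-1)·[D(6) + D(5)] = 6·[265 + 44] = 1,854.
Final answer: False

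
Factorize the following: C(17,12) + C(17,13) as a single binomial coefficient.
C(18,13)
By Pascal's identity: C(17,12) + C(17,13) = C(18,13) = 8,568.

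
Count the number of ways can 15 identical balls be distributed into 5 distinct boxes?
3,876

C(15+5-1, 5-1) = C(19, 4) = 3,876.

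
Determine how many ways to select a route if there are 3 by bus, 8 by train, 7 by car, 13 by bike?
By the addition principle: 3 + 8 + 7 + 13 = 31.

Answer: 31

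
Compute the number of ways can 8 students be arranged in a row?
40,320

Reasoning: Arrangements of 8 distinct objects: 8! = 40,320.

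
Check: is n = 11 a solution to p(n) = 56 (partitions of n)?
Yes

Reasoning: Pentagonal recurrence p(n) = p(n−1) + p(n−2) − p(n−5) − p(n−7) + …: p(11) = p(10) + p(9) − p(6) − p(4) = 42 + 30 − 11 − 5 = 56, which equals 56.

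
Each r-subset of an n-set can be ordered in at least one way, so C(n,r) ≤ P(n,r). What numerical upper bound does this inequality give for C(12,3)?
1,320

Solution: P(12,3) = 12·11·10 = 1,320, so C(12,3) ≤ 1,320. (The bound is loose by a factor of 3! = 6: C(12,3) = 1,320/6 = 220.)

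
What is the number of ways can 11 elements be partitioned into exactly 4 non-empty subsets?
145,750

Working:
This equals S(11,4), the Stirling number of the 2nd kind.
Using the Stirling recurrence: S(n,k) = k·S(n-1,k) + S(n-1,k-1)
S(11,4) = 4·S(10,4) + S(10,3)
         = 4·34105 + 9330
         = 136420 + 9330
         = 145,750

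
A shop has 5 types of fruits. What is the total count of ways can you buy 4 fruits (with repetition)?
Stars and bars: C(4+5-1, 4) = C(8, 4) = 70.

Answer: 70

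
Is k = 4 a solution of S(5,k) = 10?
Yes

Reasoning: S(5,4) = 4·S(4,4) + S(4,3) = 4·1 + 6 = 10, which equals 10.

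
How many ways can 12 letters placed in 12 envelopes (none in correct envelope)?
176,214,841

Working:
Using D(n) = (n-1)[D(n-1) + D(n-2)]:
D(12) = (12-1) × [D(11) + D(10)]
      = 11 × [14684570 + 1334961]
      = 11 × 16019531
      = 176,214,841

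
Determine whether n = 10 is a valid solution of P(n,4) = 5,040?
P(10,4) = 10·9·8·7 = 5,040, which equals 5,040.
Final answer: Yes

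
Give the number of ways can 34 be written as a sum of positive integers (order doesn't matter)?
12,310

Working:
Pentagonal recurrence p(n) = p(n−1) + p(n−2) − p(n−5) − p(n−7) + …: p(34) = p(33) + p(32) − p(29) − p(27) + p(22) + p(19) − p(12) − p(8) = 10,143 + 8,349 − 4,565 − 3,010 + 1,002 + 490 − 77 − 22 = 12,310.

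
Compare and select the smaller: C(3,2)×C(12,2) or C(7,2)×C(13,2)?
C(3,2)×C(12,2)=198, C(7,2)×C(13,2)=1,638.

Answer: C(3,2)×C(12,2)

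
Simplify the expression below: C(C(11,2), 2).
1,485

Reasoning: C(11,2) = 55, then C(55, 2) = 1,485.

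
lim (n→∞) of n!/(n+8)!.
0

Explanation: n!/(n+8)! = 1/[(n+1)(n+2)···(n+8)] → 0 as n → ∞.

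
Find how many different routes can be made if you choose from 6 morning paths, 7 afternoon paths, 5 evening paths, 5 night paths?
By the multiplication principle: 6 × 7 × 5 × 5 = 1,050.
Final answer: 1,050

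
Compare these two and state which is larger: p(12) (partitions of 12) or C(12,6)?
C(12,6)

Explanation: Pentagonal recurrence p(n) = p(n−1) + p(n−2) − p(n−5) − p(n−7) + …: p(12) = p(11) + p(10) − p(7) − p(5) + p(0) = 56 + 42 − 15 − 7 + 1 = 77; C(12,6) = 924.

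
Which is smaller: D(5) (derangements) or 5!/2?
D(5) = (5-1)·[D(4) + D(3)] = 4·[9 + 2] = 44; 5!/2 = 120/2 = 60.
Final answer: D(5)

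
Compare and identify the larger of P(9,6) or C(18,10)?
P(9,6)=60,480, C(18,10)=43,758.
Final answer: P(9,6)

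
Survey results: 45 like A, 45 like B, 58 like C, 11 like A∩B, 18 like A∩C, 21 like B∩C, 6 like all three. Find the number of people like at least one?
|A∪B∪C| = 45+45+58-11-18-21+6 = 104.

Answer: 104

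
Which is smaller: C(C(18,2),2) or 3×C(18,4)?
3×C(18,4)
C(C(18,2),2)=11,628, 3×C(18,4)=9,180.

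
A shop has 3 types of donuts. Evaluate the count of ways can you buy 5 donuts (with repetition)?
21

Working:
Stars and bars: C(5+3-1, 5) = C(7, 5) = 21.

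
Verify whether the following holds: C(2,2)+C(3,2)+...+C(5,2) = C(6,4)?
False

Working:
Hockey stick identity gives Σ = C(6,3) = 20; RHS C(6,4) = 15.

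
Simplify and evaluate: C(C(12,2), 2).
2,145
C(12,2) = 66, then C(66, 2) = 2,145.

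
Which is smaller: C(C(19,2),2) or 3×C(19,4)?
3×C(19,4)

Explanation: C(C(19,2),2)=14,535, 3×C(19,4)=11,628.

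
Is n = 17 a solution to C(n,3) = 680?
Yes

Explanation: C(17,3) = 17·16·15/3! = 4,080/6 = 680, which equals 680.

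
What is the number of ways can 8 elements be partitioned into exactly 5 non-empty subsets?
1,050
This equals S(8,5), the Stirling number of the 2nd kind.
Using the Stirling recurrence: S(n,k) = k·S(n-1,k) + S(n-1,k-1)
S(8,5) = 5·S(7,5) + S(7,4)
         = 5·140 + 350
         = 700 + 350
         = 1,050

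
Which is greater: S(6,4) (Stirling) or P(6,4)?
S(6,4) = 4·S(5,4) + S(5,3) = 4·10 + 25 = 65; P(6,4) = 360.
Final answer: P(6,4)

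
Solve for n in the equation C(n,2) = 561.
34

Working:
C(n,2) = n(n−1)/2! is increasing in n, and n(n−1) = 2!·561 = 1,122 ≈ (n−0.5)^2 gives n ≈ 34.0. Check: C(32,2) = 496, C(33,2) = 528, C(34,2) = 561 ✓. So n = 34.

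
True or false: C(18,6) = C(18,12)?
True

Working:
C(18,6) = C(18,18-6) by the symmetry property; both equal 18,564.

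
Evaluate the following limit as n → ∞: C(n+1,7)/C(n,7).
1
Both numerator and denominator grow as n^7/7! for large n, so the ratio → 1.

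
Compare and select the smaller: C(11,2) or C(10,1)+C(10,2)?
By Pascal's identity: C(11,2) = C(10,1)+C(10,2) = 55. Equal.

Answer: Equal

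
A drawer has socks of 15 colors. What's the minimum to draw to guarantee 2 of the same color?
16

Explanation: Worst case: 1 of each = 15. One more: 16.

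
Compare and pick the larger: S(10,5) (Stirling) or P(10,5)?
S(10,5) = 5·S(9,5) + S(9,4) = 5·6,951 + 7,770 = 42,525; P(10,5) = 30,240.

Answer: S(10,5)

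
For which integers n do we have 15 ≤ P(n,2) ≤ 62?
5, 6, 7, 8
P(4,2)=12; P(5,2)=20; P(6,2)=30; P(7,2)=42; P(8,2)=56; P(9,2)=72. So valid n = 5, 6, 7, 8.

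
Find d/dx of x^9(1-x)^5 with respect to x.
9x^8(1-x)^5 - 5x^9(1-x)^4

Explanation: Product rule: 9x^{8}(1-x)^{5} + x^9·(-5)(1-x)^{4}.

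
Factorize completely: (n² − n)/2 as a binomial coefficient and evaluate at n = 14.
C(n,2); C(14,2) = 91

(n² − n)/2 = n(n−1)/2 = C(n,2). At n = 14: C(14,2) = 91.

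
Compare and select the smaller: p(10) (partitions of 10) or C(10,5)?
p(10)

Reasoning: Pentagonal recurrence p(n) = p(n−1) + p(n−2) − p(n−5) − p(n−7) + …: p(10) = p(9) + p(8) − p(5) − p(3) = 30 + 22 − 7 − 3 = 42; C(10,5) = 252.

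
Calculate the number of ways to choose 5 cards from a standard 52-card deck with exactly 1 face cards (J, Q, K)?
1,096,680

12 face cards and 40 non-face cards: C(12,1) × C(40,4) = 12 × 91,390 = 1,096,680.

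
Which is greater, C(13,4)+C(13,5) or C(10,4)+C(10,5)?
C(13,4)+C(13,5)

Working:
First=2,002, Second=462.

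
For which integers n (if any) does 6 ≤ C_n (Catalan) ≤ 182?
4, 5, 6

Solution: C_3=5; C_4=14; C_5=42; C_6=132; C_7=429. So valid n = 4, 5, 6.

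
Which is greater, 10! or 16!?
16!
10!=3,628,800, 16!=20,922,789,888,000. 16! > 10!.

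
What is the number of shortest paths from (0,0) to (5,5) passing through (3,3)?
120

Working:
To (3,3): C(6,3)=20. From there: C(4,2)=6. Total: 120.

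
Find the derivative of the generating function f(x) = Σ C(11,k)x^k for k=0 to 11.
Term-by-term differentiation gives Σ k·C(11,k)x^{k-1} for k=1 to 11.
Final answer: Σ k·C(11,k)x^(k-1) for k=1 to 11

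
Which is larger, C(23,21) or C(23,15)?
C(23,15)

Solution: C(23,21)=253, C(23,15)=490,314.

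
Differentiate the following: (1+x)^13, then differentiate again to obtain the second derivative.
156(1+x)^11
First derivative: 13(1+x)^{12}. Second derivative: 13·12·(1+x)^{11} = 156(1+x)^{11}.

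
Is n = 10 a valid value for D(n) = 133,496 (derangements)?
No

Solution: D(10) = (10-1)·[D(9) + D(8)] = 9·[133,496 + 14,833] = 1,334,961, which does not equal 133,496.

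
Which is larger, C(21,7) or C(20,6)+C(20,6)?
C(21,7)=116,280; C(20,6)+C(20,6)=38,760+38,760=77,520.

Answer: C(21,7)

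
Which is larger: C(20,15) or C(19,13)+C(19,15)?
C(20,15)=15,504; C(19,13)+C(19,15)=27,132+3,876=31,008.

Answer: C(19,13)+C(19,15)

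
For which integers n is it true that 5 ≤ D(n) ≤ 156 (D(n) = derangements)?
4, 5

Reasoning: Using D(n) = (n−1)[D(n−1) + D(n−2)] with D(1)=0, D(2)=1: D(3)=2; D(4)=9; D(5)=44; D(6)=265. So valid n = 4, 5.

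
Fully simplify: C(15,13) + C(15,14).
120

By Pascal's identity: C(16,14) = 120.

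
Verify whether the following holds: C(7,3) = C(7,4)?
True
Symmetry C(n,k) = C(n,n-k): C(7,3) = 35 and C(7,4) = 35. Both sides agree, so the statement holds.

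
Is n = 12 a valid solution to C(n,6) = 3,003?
C(12,6) = 12·11·10·9·8·7/6! = 665,280/720 = 924, which does not equal 3,003.
Final answer: No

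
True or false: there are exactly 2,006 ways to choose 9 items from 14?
False
C(14,9) = 2,002 ≠ 2006.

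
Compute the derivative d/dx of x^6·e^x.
(6x^5 + x^6)e^x

Solution: Product rule: d/dx[x^6]·e^x + x^6·d/dx[e^x] = 6x^{5}e^x + x^6e^x.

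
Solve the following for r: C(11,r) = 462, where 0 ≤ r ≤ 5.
C(11,r) is increasing for 0 ≤ r ≤ 5. Stepping up (C(11,r+1) = C(11,r)·(11−r)/(r+1)): C(11,1) = 11, C(11,2) = 55, C(11,3) = 165, C(11,4) = 330, C(11,5) = 462 ✓. So r = 5.
Final answer: 5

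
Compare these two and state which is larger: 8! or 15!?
15!

Working:
8!=40,320, 15!=1,307,674,368,000. 15! > 8!.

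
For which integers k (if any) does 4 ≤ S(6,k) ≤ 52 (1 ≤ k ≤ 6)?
2, 5

Solution: S(6,1)=1; S(6,2)=31; S(6,3)=90; S(6,4)=65; S(6,5)=15; S(6,6)=1. So valid k = 2, 5.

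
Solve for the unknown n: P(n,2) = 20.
5
P(n,2) = n(n−1) is increasing in n; n(n−1) ≈ (n−0.5)^2 = 20 gives n ≈ 5.0. Check: P(3,2) = 6, P(4,2) = 12, P(5,2) = 20 ✓. So n = 5.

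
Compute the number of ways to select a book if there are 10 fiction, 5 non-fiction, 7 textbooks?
By the addition principle: 10 + 5 + 7 = 22.
Final answer: 22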